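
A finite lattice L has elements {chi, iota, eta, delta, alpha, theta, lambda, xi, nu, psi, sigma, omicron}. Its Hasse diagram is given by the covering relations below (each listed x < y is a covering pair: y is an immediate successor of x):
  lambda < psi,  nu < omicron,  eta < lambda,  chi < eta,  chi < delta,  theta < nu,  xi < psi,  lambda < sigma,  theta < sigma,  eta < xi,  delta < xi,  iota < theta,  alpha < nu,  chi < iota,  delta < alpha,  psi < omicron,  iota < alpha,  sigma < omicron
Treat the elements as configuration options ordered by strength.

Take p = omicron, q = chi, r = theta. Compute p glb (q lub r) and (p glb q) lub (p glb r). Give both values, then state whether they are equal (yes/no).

q lub r = theta, so p glb (q lub r) = omicron glb theta = theta.
p glb q = chi and p glb r = theta, so (p glb q) lub (p glb r) = chi lub theta = theta.
Equal: yes.

theta; theta; yes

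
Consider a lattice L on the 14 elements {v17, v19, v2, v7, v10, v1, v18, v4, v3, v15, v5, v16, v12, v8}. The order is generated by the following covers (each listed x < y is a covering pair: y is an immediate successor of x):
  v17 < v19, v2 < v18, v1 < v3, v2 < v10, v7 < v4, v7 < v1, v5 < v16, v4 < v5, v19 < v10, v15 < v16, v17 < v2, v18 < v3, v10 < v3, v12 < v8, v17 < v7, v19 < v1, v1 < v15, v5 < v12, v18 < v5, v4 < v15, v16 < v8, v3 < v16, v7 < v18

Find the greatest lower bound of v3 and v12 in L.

v18

Common lower bounds of {v3, v12}: v17, v18, v2, v7.
The greatest among these is v18.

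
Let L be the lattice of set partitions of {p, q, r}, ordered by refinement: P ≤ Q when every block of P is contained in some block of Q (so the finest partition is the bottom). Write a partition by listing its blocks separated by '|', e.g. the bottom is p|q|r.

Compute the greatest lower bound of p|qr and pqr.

p|qr

The meet (common refinement) of p|qr and pqr intersects blocks pairwise, giving p|qr.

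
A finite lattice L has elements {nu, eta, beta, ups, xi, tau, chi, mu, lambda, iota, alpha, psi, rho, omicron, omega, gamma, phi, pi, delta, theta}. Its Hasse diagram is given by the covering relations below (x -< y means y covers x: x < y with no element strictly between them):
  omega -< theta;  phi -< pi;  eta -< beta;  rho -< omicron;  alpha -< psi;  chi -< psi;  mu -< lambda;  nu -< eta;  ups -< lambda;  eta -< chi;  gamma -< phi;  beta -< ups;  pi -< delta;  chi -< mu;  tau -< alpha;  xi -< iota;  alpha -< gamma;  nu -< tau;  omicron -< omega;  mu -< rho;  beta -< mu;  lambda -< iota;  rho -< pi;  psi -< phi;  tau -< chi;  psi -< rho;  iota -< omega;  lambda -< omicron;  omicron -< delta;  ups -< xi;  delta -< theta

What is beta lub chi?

Common upper bounds of {beta, chi}: delta, iota, lambda, mu, omega, omicron, pi, rho, theta.
The least among these is mu.

mu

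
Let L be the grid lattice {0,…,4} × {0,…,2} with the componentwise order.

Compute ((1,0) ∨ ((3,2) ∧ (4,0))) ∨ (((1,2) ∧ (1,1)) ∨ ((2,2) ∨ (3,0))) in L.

(3,2) ∧ (4,0) = (3,0)
(1,0) ∨ (3,0) = (3,0)
(1,2) ∧ (1,1) = (1,1)
(2,2) ∨ (3,0) = (3,2)
(1,1) ∨ (3,2) = (3,2)
(3,0) ∨ (3,2) = (3,2)

(3,2)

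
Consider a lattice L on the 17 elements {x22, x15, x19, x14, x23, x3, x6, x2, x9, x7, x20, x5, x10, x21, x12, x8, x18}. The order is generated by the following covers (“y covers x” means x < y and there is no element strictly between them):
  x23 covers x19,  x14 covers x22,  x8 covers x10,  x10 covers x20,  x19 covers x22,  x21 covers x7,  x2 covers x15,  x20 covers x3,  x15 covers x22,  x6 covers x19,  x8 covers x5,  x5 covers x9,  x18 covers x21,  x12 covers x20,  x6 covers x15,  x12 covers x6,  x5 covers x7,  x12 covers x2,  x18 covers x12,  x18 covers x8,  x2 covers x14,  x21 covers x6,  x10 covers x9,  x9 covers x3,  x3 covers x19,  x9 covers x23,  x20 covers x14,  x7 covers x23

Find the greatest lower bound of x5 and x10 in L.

x9

Common lower bounds of {x5, x10}: x19, x22, x23, x3, x9.
The greatest among these is x9.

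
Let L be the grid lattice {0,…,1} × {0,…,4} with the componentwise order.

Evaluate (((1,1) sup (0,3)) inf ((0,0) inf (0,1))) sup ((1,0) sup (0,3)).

(1,3)

(1,1) ∨ (0,3) = (1,3)
(0,0) ∧ (0,1) = (0,0)
(1,3) ∧ (0,0) = (0,0)
(1,0) ∨ (0,3) = (1,3)
(0,0) ∨ (1,3) = (1,3)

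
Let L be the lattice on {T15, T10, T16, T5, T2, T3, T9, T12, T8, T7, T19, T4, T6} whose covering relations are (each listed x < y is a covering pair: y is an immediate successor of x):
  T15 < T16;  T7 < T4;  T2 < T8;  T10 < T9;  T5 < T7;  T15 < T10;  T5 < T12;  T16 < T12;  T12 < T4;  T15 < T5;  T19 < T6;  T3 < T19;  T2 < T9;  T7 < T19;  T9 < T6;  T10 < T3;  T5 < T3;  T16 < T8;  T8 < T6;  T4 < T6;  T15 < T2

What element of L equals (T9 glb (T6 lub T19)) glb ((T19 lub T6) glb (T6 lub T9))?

T6 ∨ T19 = T6
T9 ∧ T6 = T9
T19 ∨ T6 = T6
T6 ∨ T9 = T6
T6 ∧ T6 = T6
T9 ∧ T6 = T9

T9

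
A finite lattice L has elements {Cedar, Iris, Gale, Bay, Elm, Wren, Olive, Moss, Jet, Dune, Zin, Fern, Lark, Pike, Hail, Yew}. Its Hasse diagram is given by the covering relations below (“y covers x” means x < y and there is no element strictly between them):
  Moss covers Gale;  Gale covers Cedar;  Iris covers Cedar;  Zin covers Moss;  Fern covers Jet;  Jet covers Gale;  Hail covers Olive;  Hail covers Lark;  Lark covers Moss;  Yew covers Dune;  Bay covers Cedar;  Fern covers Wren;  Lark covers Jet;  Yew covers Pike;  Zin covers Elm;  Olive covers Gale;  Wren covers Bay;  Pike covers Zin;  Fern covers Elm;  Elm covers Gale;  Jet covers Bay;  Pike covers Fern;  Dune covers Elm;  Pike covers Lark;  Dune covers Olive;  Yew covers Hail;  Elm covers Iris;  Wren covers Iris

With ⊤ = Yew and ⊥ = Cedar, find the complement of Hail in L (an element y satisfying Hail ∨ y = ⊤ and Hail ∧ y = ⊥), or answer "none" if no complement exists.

Need y with Hail ∨ y = Yew and Hail ∧ y = Cedar.
Checking each element gives: Iris.

Iris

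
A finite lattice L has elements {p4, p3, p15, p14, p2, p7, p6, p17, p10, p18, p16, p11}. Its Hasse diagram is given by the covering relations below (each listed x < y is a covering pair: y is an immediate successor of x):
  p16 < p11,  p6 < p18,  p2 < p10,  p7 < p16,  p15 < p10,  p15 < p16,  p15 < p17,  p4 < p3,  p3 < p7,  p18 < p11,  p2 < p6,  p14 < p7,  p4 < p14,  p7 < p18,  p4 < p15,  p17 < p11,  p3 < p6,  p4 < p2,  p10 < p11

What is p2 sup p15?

p10

Common upper bounds of {p2, p15}: p10, p11.
The least among these is p10.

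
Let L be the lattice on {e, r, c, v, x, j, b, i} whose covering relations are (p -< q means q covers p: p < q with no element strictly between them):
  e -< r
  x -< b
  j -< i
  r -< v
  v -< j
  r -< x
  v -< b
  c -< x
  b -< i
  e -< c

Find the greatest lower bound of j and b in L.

Common lower bounds of {j, b}: e, r, v.
The greatest among these is v.

v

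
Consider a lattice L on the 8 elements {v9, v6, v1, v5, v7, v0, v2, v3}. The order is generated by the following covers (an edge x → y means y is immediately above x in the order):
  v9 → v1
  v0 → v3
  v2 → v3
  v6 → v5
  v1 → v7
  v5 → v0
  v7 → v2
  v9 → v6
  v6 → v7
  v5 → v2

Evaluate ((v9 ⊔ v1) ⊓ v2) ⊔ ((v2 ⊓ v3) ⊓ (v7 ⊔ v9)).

v9 ∨ v1 = v1
v1 ∧ v2 = v1
v2 ∧ v3 = v2
v7 ∨ v9 = v7
v2 ∧ v7 = v7
v1 ∨ v7 = v7

v7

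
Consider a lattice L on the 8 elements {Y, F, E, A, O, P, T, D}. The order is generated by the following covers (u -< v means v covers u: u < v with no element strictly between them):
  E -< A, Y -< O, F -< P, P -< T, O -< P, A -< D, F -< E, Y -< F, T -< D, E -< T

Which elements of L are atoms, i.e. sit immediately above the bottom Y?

F, O

The atoms are exactly the elements that cover Y: F, O.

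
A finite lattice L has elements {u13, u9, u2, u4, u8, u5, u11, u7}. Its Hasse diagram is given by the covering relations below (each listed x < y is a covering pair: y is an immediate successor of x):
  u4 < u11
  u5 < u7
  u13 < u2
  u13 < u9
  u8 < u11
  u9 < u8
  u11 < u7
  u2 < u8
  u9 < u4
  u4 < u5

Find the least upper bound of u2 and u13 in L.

u2

Common upper bounds of {u2, u13}: u11, u2, u7, u8.
The least among these is u2.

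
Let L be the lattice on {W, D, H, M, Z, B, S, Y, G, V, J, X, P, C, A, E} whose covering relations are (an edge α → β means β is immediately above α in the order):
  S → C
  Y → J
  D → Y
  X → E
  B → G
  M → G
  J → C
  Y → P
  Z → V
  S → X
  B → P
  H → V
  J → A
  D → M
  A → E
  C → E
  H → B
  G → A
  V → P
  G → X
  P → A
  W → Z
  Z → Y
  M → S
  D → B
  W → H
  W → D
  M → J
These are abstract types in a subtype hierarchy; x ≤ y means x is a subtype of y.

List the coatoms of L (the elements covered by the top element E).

A, C, X

The coatoms are exactly the elements covered by E: A, C, X.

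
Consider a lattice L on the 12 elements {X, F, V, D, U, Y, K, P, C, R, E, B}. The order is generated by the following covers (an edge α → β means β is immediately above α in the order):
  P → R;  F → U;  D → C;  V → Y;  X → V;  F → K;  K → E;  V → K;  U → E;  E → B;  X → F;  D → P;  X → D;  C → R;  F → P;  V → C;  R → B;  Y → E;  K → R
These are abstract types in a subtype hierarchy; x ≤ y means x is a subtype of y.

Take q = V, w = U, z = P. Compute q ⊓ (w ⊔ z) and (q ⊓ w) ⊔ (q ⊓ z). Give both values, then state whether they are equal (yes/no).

w ⊔ z = B, so q ⊓ (w ⊔ z) = V ⊓ B = V.
q ⊓ w = X and q ⊓ z = X, so (q ⊓ w) ⊔ (q ⊓ z) = X ⊔ X = X.
Equal: no.

V; X; no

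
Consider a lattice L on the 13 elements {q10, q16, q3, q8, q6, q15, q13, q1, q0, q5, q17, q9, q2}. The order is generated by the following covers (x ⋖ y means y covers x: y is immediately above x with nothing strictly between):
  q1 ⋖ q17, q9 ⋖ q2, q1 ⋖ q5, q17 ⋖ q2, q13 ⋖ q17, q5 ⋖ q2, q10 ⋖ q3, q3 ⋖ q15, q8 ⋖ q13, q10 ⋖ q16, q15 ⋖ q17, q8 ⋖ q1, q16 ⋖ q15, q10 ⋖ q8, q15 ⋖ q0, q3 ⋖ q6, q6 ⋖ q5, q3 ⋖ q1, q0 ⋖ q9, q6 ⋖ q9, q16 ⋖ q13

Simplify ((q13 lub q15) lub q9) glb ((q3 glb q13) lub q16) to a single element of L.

q16

q13 ∨ q15 = q17
q17 ∨ q9 = q2
q3 ∧ q13 = q10
q10 ∨ q16 = q16
q2 ∧ q16 = q16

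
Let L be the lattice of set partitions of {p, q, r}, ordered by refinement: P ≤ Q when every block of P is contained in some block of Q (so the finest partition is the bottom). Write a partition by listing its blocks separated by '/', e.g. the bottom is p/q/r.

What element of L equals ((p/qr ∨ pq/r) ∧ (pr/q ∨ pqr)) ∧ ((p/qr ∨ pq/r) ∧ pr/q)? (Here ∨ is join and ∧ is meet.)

pr/q

p/qr ∨ pq/r = pqr
pr/q ∨ pqr = pqr
pqr ∧ pqr = pqr
p/qr ∨ pq/r = pqr
pqr ∧ pr/q = pr/q
pqr ∧ pr/q = pr/q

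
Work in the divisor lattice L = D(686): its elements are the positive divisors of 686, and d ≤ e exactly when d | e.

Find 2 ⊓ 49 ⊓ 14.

Common lower bounds of {2, 49, 14}: 1.
The greatest among these is 1.

1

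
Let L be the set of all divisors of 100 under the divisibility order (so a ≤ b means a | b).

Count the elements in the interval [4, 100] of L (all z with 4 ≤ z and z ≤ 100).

3

The interval [4, 100] = {100, 20, 4}, which has 3 elements.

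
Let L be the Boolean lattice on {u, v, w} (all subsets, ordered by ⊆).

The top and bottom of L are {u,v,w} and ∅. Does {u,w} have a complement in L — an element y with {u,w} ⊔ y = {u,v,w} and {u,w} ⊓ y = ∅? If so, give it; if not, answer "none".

Need y with {u,w} ∨ y = {u,v,w} and {u,w} ∧ y = ∅.
Checking each element gives: {v}.

{v}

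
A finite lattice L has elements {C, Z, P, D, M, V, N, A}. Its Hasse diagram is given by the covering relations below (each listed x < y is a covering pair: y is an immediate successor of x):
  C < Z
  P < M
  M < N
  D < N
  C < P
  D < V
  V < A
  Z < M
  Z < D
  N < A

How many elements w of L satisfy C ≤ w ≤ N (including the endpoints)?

The interval [C, N] = {C, D, M, N, P, Z}, which has 6 elements.

6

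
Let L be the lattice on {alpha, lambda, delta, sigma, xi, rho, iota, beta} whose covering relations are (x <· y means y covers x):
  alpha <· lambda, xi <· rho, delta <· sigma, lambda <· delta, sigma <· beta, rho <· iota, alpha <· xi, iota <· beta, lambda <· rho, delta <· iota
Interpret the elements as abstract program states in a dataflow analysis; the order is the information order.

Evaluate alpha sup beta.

beta

alpha ∨ beta = beta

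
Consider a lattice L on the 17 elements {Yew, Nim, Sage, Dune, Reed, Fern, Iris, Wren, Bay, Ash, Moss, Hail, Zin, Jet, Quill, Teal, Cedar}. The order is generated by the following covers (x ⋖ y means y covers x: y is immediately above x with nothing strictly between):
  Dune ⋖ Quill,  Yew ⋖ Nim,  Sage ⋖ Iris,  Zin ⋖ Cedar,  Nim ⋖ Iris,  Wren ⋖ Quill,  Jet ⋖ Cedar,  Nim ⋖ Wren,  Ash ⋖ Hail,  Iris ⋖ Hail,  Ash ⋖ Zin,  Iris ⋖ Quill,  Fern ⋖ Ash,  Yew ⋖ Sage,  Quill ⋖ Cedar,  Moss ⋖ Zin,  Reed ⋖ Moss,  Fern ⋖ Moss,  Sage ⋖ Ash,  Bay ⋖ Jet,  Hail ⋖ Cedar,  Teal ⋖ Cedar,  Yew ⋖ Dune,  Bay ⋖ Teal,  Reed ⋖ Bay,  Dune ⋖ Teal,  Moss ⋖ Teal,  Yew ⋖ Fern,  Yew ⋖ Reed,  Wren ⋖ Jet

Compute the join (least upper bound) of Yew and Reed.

Reed

Common upper bounds of {Yew, Reed}: Bay, Cedar, Jet, Moss, Reed, Teal, Zin.
The least among these is Reed.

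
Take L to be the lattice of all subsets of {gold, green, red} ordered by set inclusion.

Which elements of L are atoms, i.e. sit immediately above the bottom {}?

The atoms are exactly the elements that cover {}: {gold}, {green}, {red}.

{gold}, {green}, {red}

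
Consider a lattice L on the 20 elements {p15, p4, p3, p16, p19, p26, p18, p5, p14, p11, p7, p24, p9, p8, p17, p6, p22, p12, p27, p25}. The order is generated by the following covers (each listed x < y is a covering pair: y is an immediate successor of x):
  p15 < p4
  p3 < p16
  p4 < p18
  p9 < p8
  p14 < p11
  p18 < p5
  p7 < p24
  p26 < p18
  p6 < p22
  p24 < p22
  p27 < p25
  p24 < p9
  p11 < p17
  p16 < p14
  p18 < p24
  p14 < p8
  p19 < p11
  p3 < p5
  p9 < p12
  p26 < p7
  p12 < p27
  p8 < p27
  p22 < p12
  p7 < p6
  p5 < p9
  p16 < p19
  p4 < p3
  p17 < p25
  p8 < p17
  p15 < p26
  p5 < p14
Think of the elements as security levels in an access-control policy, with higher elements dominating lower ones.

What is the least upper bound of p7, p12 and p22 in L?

Common upper bounds of {p7, p12, p22}: p12, p25, p27.
The least among these is p12.

p12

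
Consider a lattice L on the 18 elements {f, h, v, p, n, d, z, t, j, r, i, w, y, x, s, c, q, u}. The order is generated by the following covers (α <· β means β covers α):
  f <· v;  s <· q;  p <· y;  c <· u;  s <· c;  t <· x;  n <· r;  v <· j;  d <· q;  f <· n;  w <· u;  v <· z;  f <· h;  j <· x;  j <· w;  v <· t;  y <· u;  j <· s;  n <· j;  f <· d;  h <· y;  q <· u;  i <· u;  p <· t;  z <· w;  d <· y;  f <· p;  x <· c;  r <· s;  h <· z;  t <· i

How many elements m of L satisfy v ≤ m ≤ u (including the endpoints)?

11

The interval [v, u] = {c, i, j, q, s, t, u, v, w, x, z}, which has 11 elements.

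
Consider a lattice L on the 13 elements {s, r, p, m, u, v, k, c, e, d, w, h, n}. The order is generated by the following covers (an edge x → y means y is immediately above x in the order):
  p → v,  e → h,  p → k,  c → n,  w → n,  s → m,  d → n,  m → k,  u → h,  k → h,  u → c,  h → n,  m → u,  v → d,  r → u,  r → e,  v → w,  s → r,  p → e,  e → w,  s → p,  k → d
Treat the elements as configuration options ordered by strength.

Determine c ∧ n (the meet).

Common lower bounds of {c, n}: c, m, r, s, u.
The greatest among these is c.

c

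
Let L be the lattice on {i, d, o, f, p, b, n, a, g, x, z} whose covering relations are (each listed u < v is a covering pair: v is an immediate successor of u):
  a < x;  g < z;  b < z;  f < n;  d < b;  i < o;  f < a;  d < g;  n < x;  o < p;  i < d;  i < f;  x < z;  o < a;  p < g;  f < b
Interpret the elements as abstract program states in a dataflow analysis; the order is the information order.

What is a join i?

a

Common upper bounds of {a, i}: a, x, z.
The least among these is a.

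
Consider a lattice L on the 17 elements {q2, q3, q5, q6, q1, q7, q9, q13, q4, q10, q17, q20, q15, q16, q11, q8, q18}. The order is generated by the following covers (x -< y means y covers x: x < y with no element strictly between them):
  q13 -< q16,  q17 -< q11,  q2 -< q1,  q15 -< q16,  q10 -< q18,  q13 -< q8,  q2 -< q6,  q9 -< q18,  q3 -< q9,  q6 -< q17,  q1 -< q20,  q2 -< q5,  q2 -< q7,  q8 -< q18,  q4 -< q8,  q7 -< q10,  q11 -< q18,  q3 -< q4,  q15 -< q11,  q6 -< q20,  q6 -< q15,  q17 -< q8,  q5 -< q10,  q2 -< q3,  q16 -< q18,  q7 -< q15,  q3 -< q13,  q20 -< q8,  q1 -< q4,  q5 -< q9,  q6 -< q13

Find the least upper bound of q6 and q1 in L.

q20

Common upper bounds of {q6, q1}: q18, q20, q8.
The least among these is q20.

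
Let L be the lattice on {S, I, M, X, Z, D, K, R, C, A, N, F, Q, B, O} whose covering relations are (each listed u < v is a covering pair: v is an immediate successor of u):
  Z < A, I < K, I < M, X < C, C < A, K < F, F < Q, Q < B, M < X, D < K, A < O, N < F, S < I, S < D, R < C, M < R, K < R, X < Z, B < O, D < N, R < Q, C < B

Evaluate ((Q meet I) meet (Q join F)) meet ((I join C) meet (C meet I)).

Q ∧ I = I
Q ∨ F = Q
I ∧ Q = I
I ∨ C = C
C ∧ I = I
C ∧ I = I
I ∧ I = I

I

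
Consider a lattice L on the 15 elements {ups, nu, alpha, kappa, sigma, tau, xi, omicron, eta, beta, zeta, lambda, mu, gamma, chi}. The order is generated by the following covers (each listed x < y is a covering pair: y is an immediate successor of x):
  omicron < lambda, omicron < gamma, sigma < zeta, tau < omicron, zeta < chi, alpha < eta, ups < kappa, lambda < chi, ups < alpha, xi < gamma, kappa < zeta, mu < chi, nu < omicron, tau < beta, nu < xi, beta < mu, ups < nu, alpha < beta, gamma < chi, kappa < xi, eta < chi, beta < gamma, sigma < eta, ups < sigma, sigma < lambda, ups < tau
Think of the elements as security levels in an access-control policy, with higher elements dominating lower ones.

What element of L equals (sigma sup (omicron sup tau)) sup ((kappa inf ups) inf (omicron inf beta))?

omicron ∨ tau = omicron
sigma ∨ omicron = lambda
kappa ∧ ups = ups
omicron ∧ beta = tau
ups ∧ tau = ups
lambda ∨ ups = lambda

lambda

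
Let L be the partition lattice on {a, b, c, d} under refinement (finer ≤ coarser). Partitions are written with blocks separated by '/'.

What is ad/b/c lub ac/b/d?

The join of ad/b/c and ac/b/d merges any blocks that overlap across the partitions, giving acd/b.

acd/b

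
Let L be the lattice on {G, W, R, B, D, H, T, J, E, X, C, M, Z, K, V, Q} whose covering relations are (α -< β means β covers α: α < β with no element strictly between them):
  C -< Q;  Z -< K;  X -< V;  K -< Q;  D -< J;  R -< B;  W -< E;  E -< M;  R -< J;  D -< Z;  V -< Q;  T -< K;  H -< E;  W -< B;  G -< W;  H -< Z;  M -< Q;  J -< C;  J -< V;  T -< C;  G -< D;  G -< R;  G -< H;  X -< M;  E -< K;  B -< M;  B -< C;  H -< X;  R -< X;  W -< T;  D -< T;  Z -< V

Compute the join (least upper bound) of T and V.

Common upper bounds of {T, V}: Q.
The least among these is Q.

Q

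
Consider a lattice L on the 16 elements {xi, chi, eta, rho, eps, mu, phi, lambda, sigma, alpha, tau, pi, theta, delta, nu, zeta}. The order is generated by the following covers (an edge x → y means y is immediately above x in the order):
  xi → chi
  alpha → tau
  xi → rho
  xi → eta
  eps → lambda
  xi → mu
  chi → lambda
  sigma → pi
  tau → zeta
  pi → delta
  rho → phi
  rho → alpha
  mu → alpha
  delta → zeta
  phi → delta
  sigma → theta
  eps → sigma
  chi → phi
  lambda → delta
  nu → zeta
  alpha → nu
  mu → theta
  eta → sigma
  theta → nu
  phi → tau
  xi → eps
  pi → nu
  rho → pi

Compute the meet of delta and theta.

Common lower bounds of {delta, theta}: eps, eta, sigma, xi.
The greatest among these is sigma.

sigma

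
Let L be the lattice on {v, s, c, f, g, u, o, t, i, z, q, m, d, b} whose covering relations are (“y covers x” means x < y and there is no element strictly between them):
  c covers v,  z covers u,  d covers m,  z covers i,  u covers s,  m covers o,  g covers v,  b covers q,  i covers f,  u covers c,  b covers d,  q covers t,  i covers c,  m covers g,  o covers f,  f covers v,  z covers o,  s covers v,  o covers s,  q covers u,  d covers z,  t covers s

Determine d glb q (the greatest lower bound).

Common lower bounds of {d, q}: c, s, u, v.
The greatest among these is u.

u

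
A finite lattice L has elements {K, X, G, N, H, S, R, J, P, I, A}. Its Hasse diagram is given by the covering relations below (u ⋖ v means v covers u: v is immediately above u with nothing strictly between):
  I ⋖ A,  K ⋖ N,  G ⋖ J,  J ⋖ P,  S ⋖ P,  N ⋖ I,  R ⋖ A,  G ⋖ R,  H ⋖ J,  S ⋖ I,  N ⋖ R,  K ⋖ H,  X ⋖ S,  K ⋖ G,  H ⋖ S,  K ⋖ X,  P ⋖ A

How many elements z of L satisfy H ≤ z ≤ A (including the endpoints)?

The interval [H, A] = {A, H, I, J, P, S}, which has 6 elements.

6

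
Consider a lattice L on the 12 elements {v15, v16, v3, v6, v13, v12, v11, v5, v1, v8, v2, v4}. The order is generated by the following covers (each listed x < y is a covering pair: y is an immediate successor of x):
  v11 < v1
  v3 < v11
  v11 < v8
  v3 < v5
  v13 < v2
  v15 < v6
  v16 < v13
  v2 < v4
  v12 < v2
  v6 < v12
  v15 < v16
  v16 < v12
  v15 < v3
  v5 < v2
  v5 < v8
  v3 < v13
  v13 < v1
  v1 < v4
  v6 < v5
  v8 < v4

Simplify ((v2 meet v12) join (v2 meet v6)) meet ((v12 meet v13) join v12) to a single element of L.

v2 ∧ v12 = v12
v2 ∧ v6 = v6
v12 ∨ v6 = v12
v12 ∧ v13 = v16
v16 ∨ v12 = v12
v12 ∧ v12 = v12

v12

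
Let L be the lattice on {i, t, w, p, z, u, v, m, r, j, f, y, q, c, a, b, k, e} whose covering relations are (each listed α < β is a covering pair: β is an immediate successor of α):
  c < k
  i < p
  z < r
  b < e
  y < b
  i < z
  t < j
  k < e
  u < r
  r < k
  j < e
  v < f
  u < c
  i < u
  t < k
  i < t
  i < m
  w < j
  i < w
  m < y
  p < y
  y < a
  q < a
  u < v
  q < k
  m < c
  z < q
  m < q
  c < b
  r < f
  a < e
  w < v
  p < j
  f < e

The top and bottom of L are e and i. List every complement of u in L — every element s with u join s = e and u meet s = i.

a, j

Need s with u ∨ s = e and u ∧ s = i.
Checking each element gives: a, j.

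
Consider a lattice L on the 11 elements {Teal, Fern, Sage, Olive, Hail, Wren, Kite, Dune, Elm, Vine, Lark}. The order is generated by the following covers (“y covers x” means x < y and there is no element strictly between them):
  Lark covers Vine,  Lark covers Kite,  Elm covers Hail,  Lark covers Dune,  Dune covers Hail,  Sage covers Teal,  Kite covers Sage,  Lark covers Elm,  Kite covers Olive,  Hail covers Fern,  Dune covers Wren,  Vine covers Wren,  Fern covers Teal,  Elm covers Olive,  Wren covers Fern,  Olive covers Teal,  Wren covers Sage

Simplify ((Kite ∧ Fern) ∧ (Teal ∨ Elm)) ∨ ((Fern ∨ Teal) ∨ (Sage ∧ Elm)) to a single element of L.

Kite ∧ Fern = Teal
Teal ∨ Elm = Elm
Teal ∧ Elm = Teal
Fern ∨ Teal = Fern
Sage ∧ Elm = Teal
Fern ∨ Teal = Fern
Teal ∨ Fern = Fern

Fern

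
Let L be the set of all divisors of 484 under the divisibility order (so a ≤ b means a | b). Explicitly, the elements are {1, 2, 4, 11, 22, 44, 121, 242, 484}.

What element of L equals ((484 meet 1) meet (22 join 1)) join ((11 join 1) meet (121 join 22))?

11

484 ∧ 1 = 1
22 ∨ 1 = 22
1 ∧ 22 = 1
11 ∨ 1 = 11
121 ∨ 22 = 242
11 ∧ 242 = 11
1 ∨ 11 = 11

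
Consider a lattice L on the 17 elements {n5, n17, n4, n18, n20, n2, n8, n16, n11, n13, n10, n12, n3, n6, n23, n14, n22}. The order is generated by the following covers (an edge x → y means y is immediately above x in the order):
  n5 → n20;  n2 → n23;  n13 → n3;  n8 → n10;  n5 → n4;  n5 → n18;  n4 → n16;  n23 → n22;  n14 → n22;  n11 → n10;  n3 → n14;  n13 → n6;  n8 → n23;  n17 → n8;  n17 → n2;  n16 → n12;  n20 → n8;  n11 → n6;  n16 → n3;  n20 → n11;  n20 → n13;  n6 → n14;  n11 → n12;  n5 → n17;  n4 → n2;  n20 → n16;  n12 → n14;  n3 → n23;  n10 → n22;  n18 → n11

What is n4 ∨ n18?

n12

Common upper bounds of {n4, n18}: n12, n14, n22.
The least among these is n12.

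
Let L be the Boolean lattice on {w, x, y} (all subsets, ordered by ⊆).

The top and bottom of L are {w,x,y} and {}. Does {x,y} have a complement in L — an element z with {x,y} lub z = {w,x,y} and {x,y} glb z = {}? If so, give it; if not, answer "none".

{w}

Need z with {x,y} ∨ z = {w,x,y} and {x,y} ∧ z = {}.
Checking each element gives: {w}.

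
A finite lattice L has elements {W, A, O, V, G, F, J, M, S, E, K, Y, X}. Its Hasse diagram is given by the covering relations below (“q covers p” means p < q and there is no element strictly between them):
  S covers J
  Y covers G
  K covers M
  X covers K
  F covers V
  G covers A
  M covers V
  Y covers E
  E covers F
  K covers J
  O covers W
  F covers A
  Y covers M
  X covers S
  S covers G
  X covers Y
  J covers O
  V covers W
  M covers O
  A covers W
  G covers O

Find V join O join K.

Common upper bounds of {V, O, K}: K, X.
The least among these is K.

K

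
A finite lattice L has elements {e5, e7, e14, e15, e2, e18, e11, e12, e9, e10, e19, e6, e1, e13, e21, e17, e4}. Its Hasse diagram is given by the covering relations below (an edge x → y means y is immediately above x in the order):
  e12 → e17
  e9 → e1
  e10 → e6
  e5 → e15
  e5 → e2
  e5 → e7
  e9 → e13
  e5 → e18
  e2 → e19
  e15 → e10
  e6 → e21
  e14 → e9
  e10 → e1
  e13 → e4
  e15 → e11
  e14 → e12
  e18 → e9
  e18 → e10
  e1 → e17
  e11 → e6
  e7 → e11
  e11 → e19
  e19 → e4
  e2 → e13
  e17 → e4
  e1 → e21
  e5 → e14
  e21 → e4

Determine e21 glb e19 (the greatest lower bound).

Common lower bounds of {e21, e19}: e11, e15, e5, e7.
The greatest among these is e11.

e11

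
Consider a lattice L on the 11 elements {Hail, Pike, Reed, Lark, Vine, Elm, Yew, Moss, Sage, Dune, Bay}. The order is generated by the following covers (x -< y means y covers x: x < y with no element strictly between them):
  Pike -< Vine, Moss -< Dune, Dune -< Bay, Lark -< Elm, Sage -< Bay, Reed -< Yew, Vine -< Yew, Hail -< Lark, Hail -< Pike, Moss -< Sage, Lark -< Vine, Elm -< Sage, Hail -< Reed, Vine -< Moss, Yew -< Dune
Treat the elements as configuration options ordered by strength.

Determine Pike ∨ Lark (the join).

Vine

Common upper bounds of {Pike, Lark}: Bay, Dune, Moss, Sage, Vine, Yew.
The least among these is Vine.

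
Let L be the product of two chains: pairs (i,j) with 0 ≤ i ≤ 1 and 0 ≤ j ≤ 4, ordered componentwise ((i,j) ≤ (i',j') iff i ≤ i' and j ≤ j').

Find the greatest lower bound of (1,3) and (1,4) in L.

(1,3)

In a product of chains, the meet is componentwise min, giving (1,3).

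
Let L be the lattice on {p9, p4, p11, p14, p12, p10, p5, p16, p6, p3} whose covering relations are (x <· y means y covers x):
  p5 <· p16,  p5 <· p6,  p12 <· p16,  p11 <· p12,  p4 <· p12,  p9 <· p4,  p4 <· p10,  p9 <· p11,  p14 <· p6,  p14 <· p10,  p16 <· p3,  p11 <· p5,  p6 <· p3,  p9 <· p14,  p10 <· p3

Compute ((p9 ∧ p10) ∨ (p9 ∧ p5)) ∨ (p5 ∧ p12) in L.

p9 ∧ p10 = p9
p9 ∧ p5 = p9
p9 ∨ p9 = p9
p5 ∧ p12 = p11
p9 ∨ p11 = p11

p11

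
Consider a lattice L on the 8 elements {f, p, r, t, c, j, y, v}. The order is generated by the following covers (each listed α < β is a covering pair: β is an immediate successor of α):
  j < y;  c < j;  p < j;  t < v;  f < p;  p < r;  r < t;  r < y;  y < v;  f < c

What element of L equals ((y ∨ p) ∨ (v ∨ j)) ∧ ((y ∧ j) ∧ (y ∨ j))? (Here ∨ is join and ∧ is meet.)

j

y ∨ p = y
v ∨ j = v
y ∨ v = v
y ∧ j = j
y ∨ j = y
j ∧ y = j
v ∧ j = j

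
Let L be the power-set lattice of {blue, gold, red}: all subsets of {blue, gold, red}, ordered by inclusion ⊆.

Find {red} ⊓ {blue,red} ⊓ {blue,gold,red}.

{red}

Under ⊆, meet is intersection: {red} ∩ {blue,red} ∩ {blue,gold,red} = {red}.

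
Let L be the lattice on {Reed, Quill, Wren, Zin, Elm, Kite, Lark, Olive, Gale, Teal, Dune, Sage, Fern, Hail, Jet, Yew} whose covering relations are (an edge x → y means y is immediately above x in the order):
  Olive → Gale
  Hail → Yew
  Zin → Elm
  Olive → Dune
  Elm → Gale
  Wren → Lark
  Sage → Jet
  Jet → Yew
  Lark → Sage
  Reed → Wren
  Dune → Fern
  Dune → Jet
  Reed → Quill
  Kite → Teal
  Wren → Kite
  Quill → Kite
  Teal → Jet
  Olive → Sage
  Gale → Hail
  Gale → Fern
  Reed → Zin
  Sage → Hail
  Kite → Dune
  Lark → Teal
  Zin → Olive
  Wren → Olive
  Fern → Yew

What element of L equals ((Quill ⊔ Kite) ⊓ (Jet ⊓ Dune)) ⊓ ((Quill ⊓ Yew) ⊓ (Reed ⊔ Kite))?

Quill

Quill ∨ Kite = Kite
Jet ∧ Dune = Dune
Kite ∧ Dune = Kite
Quill ∧ Yew = Quill
Reed ∨ Kite = Kite
Quill ∧ Kite = Quill
Kite ∧ Quill = Quill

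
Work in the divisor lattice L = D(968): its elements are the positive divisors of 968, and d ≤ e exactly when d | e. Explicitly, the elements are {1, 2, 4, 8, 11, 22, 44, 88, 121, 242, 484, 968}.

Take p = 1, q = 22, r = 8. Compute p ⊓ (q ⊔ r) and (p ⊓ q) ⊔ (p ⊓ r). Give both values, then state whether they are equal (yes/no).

1; 1; yes

q ⊔ r = 88, so p ⊓ (q ⊔ r) = 1 ⊓ 88 = 1.
p ⊓ q = 1 and p ⊓ r = 1, so (p ⊓ q) ⊔ (p ⊓ r) = 1 ⊔ 1 = 1.
Equal: yes.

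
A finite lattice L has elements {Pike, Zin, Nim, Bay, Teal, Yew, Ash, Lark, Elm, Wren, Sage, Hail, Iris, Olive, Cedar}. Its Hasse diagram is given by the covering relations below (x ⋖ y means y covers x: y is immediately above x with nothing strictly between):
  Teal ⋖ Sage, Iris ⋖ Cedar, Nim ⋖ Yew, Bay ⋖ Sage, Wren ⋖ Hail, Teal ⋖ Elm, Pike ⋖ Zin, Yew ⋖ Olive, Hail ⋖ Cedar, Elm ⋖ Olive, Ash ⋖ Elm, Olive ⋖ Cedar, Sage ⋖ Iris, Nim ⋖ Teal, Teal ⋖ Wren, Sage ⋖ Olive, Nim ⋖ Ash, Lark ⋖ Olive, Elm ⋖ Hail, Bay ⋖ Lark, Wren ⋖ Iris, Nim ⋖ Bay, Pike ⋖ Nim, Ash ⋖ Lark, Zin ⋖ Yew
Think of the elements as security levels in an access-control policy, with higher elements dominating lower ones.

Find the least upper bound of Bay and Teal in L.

Common upper bounds of {Bay, Teal}: Cedar, Iris, Olive, Sage.
The least among these is Sage.

Sage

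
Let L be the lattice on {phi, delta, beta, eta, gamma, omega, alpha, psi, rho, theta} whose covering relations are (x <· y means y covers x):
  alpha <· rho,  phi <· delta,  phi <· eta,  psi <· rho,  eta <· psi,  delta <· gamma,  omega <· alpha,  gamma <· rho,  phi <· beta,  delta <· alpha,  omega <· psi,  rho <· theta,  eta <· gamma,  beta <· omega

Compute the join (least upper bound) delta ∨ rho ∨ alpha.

Common upper bounds of {delta, rho, alpha}: rho, theta.
The least among these is rho.

rho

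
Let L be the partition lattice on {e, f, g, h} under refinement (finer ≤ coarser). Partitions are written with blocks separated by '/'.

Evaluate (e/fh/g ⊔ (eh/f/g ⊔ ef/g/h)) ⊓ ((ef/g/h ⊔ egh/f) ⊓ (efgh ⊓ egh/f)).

eh/f/g

eh/f/g ∨ ef/g/h = efh/g
e/fh/g ∨ efh/g = efh/g
ef/g/h ∨ egh/f = efgh
efgh ∧ egh/f = egh/f
efgh ∧ egh/f = egh/f
efh/g ∧ egh/f = eh/f/g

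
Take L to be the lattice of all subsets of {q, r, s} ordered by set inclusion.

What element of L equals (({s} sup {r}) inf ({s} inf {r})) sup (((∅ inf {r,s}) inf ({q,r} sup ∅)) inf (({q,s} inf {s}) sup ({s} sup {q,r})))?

{s} ∨ {r} = {r,s}
{s} ∧ {r} = ∅
{r,s} ∧ ∅ = ∅
∅ ∧ {r,s} = ∅
{q,r} ∨ ∅ = {q,r}
∅ ∧ {q,r} = ∅
{q,s} ∧ {s} = {s}
{s} ∨ {q,r} = {q,r,s}
{s} ∨ {q,r,s} = {q,r,s}
∅ ∧ {q,r,s} = ∅
∅ ∨ ∅ = ∅

∅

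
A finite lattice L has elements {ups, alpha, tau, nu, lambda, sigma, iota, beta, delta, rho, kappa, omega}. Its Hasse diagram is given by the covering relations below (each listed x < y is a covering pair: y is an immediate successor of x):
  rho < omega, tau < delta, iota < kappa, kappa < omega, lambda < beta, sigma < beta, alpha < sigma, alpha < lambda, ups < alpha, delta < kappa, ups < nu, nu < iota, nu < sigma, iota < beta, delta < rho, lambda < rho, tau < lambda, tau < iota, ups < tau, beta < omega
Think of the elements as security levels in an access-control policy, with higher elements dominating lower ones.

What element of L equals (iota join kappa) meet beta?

iota

iota ∨ kappa = kappa
kappa ∧ beta = iota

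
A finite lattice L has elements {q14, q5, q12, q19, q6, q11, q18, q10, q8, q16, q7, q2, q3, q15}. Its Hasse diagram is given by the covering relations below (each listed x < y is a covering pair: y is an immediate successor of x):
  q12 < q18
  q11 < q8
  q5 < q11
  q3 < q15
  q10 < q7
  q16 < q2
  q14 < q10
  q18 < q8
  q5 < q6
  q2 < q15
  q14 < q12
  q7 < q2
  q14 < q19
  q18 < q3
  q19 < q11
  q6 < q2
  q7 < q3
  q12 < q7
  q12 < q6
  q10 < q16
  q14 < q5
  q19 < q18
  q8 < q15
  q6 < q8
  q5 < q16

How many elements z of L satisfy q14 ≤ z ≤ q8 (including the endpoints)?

8

The interval [q14, q8] = {q11, q12, q14, q18, q19, q5, q6, q8}, which has 8 elements.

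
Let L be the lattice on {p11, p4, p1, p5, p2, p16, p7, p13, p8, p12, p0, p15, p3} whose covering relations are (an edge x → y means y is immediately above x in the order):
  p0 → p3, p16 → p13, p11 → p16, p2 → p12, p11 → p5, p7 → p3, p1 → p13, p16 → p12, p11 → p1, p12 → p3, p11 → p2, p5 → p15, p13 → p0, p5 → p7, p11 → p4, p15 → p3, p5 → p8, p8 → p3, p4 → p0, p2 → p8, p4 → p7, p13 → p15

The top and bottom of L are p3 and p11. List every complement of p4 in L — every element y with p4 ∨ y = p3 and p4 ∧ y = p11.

Need y with p4 ∨ y = p3 and p4 ∧ y = p11.
Checking each element gives: p12, p15, p2, p8.

p12, p15, p2, p8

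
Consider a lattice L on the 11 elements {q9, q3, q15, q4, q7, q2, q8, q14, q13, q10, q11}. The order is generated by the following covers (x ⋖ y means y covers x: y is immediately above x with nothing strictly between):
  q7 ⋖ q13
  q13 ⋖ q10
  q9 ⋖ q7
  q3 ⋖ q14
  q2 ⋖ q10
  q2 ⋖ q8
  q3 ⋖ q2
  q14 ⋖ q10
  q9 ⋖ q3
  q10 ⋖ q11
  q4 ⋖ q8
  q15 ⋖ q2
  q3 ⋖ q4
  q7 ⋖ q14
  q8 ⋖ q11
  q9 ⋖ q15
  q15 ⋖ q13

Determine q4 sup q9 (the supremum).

Common upper bounds of {q4, q9}: q11, q4, q8.
The least among these is q4.

q4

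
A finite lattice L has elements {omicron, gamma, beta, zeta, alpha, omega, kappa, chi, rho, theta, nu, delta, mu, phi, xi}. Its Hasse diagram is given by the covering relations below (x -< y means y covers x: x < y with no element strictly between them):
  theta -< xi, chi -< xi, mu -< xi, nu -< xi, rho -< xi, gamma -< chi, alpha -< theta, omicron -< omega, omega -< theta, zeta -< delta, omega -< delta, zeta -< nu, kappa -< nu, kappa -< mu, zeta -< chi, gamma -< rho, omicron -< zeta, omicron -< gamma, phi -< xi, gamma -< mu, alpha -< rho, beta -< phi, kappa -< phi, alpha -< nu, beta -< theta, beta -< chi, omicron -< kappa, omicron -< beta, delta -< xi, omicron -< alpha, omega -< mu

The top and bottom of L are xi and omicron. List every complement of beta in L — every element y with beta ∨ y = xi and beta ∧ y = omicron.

delta, mu, nu, rho

Need y with beta ∨ y = xi and beta ∧ y = omicron.
Checking each element gives: delta, mu, nu, rho.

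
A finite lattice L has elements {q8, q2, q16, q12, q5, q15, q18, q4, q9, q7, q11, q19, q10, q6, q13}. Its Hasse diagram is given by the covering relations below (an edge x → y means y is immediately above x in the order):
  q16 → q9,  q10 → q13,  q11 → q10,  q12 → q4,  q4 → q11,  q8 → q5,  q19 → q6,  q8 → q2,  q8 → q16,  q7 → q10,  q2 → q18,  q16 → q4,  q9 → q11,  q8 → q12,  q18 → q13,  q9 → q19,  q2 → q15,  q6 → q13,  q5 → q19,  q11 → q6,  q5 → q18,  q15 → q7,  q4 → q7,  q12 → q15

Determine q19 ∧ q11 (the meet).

Common lower bounds of {q19, q11}: q16, q8, q9.
The greatest among these is q9.

q9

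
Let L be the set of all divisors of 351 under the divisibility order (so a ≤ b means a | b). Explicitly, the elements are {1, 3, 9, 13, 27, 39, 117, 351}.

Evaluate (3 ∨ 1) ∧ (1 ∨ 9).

3 ∨ 1 = 3
1 ∨ 9 = 9
3 ∧ 9 = 3

3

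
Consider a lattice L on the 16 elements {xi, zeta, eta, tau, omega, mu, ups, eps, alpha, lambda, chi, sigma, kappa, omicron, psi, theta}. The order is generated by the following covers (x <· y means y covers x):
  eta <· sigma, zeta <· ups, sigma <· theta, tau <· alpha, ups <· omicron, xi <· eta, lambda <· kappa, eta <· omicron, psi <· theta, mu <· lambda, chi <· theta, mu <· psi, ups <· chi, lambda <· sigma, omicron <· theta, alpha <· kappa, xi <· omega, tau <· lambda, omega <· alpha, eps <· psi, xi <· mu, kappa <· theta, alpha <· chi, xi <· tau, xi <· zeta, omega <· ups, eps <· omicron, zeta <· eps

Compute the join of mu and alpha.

Common upper bounds of {mu, alpha}: kappa, theta.
The least among these is kappa.

kappa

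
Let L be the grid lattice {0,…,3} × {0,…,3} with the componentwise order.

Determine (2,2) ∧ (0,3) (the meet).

(0,2)

Common lower bounds of {(2,2), (0,3)}: (0,0), (0,1), (0,2).
The greatest among these is (0,2).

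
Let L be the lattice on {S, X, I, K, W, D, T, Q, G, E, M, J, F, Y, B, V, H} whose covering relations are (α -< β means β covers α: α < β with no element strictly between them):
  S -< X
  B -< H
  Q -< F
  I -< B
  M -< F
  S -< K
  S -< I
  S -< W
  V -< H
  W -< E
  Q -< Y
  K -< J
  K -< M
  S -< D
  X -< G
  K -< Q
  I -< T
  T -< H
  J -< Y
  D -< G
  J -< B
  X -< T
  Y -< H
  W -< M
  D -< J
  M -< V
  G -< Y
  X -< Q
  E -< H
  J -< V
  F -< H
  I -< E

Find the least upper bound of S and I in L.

I

Common upper bounds of {S, I}: B, E, H, I, T.
The least among these is I.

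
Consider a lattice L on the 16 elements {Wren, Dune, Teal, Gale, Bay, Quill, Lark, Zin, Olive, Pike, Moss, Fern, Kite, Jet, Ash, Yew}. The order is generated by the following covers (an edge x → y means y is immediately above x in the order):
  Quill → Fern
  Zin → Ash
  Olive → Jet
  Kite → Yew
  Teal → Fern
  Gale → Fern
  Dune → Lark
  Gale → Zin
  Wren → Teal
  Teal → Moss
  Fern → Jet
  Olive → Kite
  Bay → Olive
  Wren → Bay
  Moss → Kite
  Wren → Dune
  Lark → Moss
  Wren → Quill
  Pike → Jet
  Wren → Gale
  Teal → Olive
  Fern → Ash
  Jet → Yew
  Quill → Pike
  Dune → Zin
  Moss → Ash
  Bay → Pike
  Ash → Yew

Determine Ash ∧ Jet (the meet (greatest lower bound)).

Fern

Common lower bounds of {Ash, Jet}: Fern, Gale, Quill, Teal, Wren.
The greatest among these is Fern.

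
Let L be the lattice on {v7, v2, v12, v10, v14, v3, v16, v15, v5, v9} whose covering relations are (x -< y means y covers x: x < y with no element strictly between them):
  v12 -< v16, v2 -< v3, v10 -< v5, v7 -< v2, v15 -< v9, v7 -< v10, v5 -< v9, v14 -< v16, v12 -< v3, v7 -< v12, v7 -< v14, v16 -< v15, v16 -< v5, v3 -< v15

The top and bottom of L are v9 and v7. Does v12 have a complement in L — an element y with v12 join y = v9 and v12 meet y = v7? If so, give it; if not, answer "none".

none

For every candidate y, either v12 ∨ y ≠ v9 or v12 ∧ y ≠ v7; no complement exists.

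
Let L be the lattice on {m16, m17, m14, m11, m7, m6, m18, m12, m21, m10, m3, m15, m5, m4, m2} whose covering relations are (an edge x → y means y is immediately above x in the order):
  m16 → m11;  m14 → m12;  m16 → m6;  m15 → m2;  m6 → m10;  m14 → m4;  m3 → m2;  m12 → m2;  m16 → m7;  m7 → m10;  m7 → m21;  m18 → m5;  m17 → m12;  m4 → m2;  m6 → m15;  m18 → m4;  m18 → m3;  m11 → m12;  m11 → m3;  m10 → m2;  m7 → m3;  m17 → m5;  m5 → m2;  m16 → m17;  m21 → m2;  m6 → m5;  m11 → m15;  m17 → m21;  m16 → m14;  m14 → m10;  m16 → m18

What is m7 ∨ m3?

m3

Common upper bounds of {m7, m3}: m2, m3.
The least among these is m3.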